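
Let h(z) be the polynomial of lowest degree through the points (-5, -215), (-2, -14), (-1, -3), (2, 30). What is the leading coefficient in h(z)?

2

The leading coefficient equals the top divided difference h[-5,-2,-1,2].
h[-5,-2] = (-14 - (-215)) / (-2 - (-5)) = 67
h[-2,-1] = (-3 - (-14)) / (-1 - (-2)) = 11
h[-1,2] = (30 - (-3)) / (2 - (-1)) = 11
h[-5,-2,-1] = (11 - 67) / (-1 - (-5)) = -14
h[-2,-1,2] = (11 - 11) / (2 - (-2)) = 0
h[-5,-2,-1,2] = (0 - (-14)) / (2 - (-5)) = 2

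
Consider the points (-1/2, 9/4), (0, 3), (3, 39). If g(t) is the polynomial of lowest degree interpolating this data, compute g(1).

L_0(1) = (1)·(-2)/[(-1/2)·(-7/2)] = -8/7
L_1(1) = (3/2)·(-2)/[(1/2)·(-3)] = 2
L_2(1) = (3/2)·(1)/[(7/2)·(3)] = 1/7
Sum: 9/4·(-8/7) + 3·(2) + 39·(1/7) = 9

9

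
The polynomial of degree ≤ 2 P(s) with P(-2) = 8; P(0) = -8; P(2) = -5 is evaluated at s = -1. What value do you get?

-19/8

Evaluate each Lagrange basis at s = -1:
L_0(-1) = (-1)·(-3)/[(-2)·(-4)] = 3/8
L_1(-1) = (1)·(-3)/[(2)·(-2)] = 3/4
L_2(-1) = (1)·(-1)/[(4)·(2)] = -1/8
Sum: 8·(3/8) + (-8)·(3/4) + (-5)·(-1/8) = -19/8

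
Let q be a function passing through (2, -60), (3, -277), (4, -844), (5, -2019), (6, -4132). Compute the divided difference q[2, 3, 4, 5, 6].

-3

q[2,3] = (-277 - (-60)) / (3 - 2) = -217
q[3,4] = (-844 - (-277)) / (4 - 3) = -567
q[4,5] = (-2019 - (-844)) / (5 - 4) = -1175
q[5,6] = (-4132 - (-2019)) / (6 - 5) = -2113
q[2,3,4] = (-567 - (-217)) / (4 - 2) = -175
q[3,4,5] = (-1175 - (-567)) / (5 - 3) = -304
q[4,5,6] = (-2113 - (-1175)) / (6 - 4) = -469
q[2,3,4,5] = (-304 - (-175)) / (5 - 2) = -43
q[3,4,5,6] = (-469 - (-304)) / (6 - 3) = -55
q[2,3,4,5,6] = (-55 - (-43)) / (6 - 2) = -3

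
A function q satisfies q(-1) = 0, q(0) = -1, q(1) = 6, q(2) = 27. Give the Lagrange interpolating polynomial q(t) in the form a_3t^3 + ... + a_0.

Build the Lagrange basis polynomials:
L_0(t) = t(t - 1)(t - 2) / [-6] = -(1/6)t^3 + (1/2)t^2 - (1/3)t
L_1(t) = (t + 1)(t - 1)(t - 2) / [2] = (1/2)t^3 - t^2 - (1/2)t + 1
L_2(t) = (t + 1)t(t - 2) / [-2] = -(1/2)t^3 + (1/2)t^2 + t
L_3(t) = (t + 1)t(t - 1) / [6] = (1/6)t^3 - (1/6)t
q(t) = 0·L_0 + (-1)·L_1 + 6·L_2 + 27·L_3
  0·L_0(t) = 0
  (-1)·L_1(t) = -(1/2)t^3 + t^2 + (1/2)t - 1
  6·L_2(t) = -3t^3 + 3t^2 + 6t
  27·L_3(t) = (9/2)t^3 - (9/2)t
Adding term by term: t^3 + 4t^2 + 2t - 1

q(t) = t^3 + 4t^2 + 2t - 1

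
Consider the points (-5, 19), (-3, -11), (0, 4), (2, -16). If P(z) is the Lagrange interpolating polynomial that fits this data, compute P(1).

1

L_0(1) = (4)·(1)·(-1)/[(-2)·(-5)·(-7)] = 2/35
L_1(1) = (6)·(1)·(-1)/[(2)·(-3)·(-5)] = -1/5
L_2(1) = (6)·(4)·(-1)/[(5)·(3)·(-2)] = 4/5
L_3(1) = (6)·(4)·(1)/[(7)·(5)·(2)] = 12/35
Sum: 19·(2/35) + (-11)·(-1/5) + 4·(4/5) + (-16)·(12/35) = 1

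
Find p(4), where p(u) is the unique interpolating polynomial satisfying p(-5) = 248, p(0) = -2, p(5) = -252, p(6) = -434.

-130

Using Newton's divided-difference form:
p[-5,0] = (-2 - 248) / (0 - (-5)) = -50
p[0,5] = (-252 - (-2)) / (5 - 0) = -50
p[5,6] = (-434 - (-252)) / (6 - 5) = -182
p[-5,0,5] = (-50 - (-50)) / (5 - (-5)) = 0
p[0,5,6] = (-182 - (-50)) / (6 - 0) = -22
p[-5,0,5,6] = (-22 - 0) / (6 - (-5)) = -2
p(4) = 248 + (-50)·(9) + 0·(9)·(4) + (-2)·(9)·(4)·(-1) = -130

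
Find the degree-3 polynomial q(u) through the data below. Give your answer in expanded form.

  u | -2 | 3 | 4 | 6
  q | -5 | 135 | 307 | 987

Newton's divided differences:
q[-2,3] = (135 - (-5)) / (3 - (-2)) = 28
q[3,4] = (307 - 135) / (4 - 3) = 172
q[4,6] = (987 - 307) / (6 - 4) = 340
q[-2,3,4] = (172 - 28) / (4 - (-2)) = 24
q[3,4,6] = (340 - 172) / (6 - 3) = 56
q[-2,3,4,6] = (56 - 24) / (6 - (-2)) = 4
q(u) = -5 + 28·(u + 2) + 24·(u + 2)(u - 3) + 4·(u + 2)(u - 3)(u - 4)
Expanding: q(u) = 4u^3 + 4u^2 - 4u + 3

q(u) = 4u^3 + 4u^2 - 4u + 3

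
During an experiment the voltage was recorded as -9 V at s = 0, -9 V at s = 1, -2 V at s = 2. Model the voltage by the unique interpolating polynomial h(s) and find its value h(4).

L_0(4) = (3)·(2)/[(-1)·(-2)] = 3
L_1(4) = (4)·(2)/[(1)·(-1)] = -8
L_2(4) = (4)·(3)/[(2)·(1)] = 6
Sum: (-9)·(3) + (-9)·(-8) + (-2)·(6) = 33

33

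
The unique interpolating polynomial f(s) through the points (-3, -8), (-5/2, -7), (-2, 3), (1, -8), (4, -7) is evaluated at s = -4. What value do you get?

Using Newton's divided-difference form:
f[-3,-5/2] = (-7 - (-8)) / (-5/2 - (-3)) = 2
f[-5/2,-2] = (3 - (-7)) / (-2 - (-5/2)) = 20
f[-2,1] = (-8 - 3) / (1 - (-2)) = -11/3
f[1,4] = (-7 - (-8)) / (4 - 1) = 1/3
f[-3,-5/2,-2] = (20 - 2) / (-2 - (-3)) = 18
f[-5/2,-2,1] = (-11/3 - 20) / (1 - (-5/2)) = -142/21
f[-2,1,4] = (1/3 - (-11/3)) / (4 - (-2)) = 2/3
f[-3,-5/2,-2,1] = (-142/21 - 18) / (1 - (-3)) = -130/21
f[-5/2,-2,1,4] = (2/3 - (-142/21)) / (4 - (-5/2)) = 8/7
f[-3,-5/2,-2,1,4] = (8/7 - (-130/21)) / (4 - (-3)) = 22/21
f(-4) = -8 + 2·(-1) + 18·(-1)·(-3/2) + (-130/21)·(-1)·(-3/2)·(-2) + (22/21)·(-1)·(-3/2)·(-2)·(-5) = 359/7

359/7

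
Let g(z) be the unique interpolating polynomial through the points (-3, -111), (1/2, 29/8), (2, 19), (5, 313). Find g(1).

5

Using Newton's divided-difference form:
g[-3,1/2] = (29/8 - (-111)) / (1/2 - (-3)) = 131/4
g[1/2,2] = (19 - 29/8) / (2 - 1/2) = 41/4
g[2,5] = (313 - 19) / (5 - 2) = 98
g[-3,1/2,2] = (41/4 - 131/4) / (2 - (-3)) = -9/2
g[1/2,2,5] = (98 - 41/4) / (5 - 1/2) = 39/2
g[-3,1/2,2,5] = (39/2 - (-9/2)) / (5 - (-3)) = 3
g(1) = -111 + (131/4)·(4) + (-9/2)·(4)·(1/2) + 3·(4)·(1/2)·(-1) = 5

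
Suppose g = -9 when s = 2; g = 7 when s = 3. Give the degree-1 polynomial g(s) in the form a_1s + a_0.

g(s) = 16s - 41

L_0(s) = (s - 3) / [-1] = -s + 3
L_1(s) = (s - 2) / [1] = s - 2
g(s) = (-9)·L_0 + 7·L_1
  (-9)·L_0(s) = 9s - 27
  7·L_1(s) = 7s - 14
Adding term by term: 16s - 41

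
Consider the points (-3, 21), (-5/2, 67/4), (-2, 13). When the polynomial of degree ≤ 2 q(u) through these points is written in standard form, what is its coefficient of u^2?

L_0(u) = (u + 5/2)(u + 2) / [1/2] = 2u^2 + 9u + 10
L_1(u) = (u + 3)(u + 2) / [-1/4] = -4u^2 - 20u - 24
L_2(u) = (u + 3)(u + 5/2) / [1/2] = 2u^2 + 11u + 15
q(u) = 21·L_0 + (67/4)·L_1 + 13·L_2
Only the coefficient of u^2 is needed; take it from each L_i and combine:
21·(2) + (67/4)·(-4) + 13·(2) = 1

1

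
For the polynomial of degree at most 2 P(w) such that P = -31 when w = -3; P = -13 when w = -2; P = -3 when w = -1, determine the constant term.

L_0(w) = (w + 2)(w + 1) / [2] = (1/2)w^2 + (3/2)w + 1
L_1(w) = (w + 3)(w + 1) / [-1] = -w^2 - 4w - 3
L_2(w) = (w + 3)(w + 2) / [2] = (1/2)w^2 + (5/2)w + 3
P(w) = (-31)·L_0 + (-13)·L_1 + (-3)·L_2
Only the constant term is needed; take it from each L_i and combine:
(-31)·(1) + (-13)·(-3) + (-3)·(3) = -1

-1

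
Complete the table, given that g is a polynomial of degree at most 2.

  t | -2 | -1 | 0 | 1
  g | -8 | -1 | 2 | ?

1

The 3 known values determine g uniquely (degree ≤ 2).
Evaluate each Lagrange basis at t = 1:
L_0(1) = (2)·(1)/[(-1)·(-2)] = 1
L_1(1) = (3)·(1)/[(1)·(-1)] = -3
L_2(1) = (3)·(2)/[(2)·(1)] = 3
Sum: (-8)·(1) + (-1)·(-3) + 2·(3) = 1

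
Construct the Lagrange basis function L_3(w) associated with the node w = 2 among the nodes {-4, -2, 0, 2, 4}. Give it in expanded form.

L_3(w) = (w + 4)(w + 2)w(w - 4) / [(6)·(4)·(2)·(-2)]
       = (w^4 + 2w^3 - 16w^2 - 32w) / (-96)

L_3(w) = -(1/96)w^4 - (1/48)w^3 + (1/6)w^2 + (1/3)w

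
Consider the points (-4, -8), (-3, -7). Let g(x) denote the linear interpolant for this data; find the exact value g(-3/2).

Evaluate each Lagrange basis at x = -3/2:
L_0(-3/2) = (3/2)/[(-1)] = -3/2
L_1(-3/2) = (5/2)/[(1)] = 5/2
Sum: (-8)·(-3/2) + (-7)·(5/2) = -11/2

-11/2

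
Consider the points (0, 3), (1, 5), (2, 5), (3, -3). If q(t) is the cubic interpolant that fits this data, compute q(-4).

L_0(-4) = (-5)·(-6)·(-7)/[(-1)·(-2)·(-3)] = 35
L_1(-4) = (-4)·(-6)·(-7)/[(1)·(-1)·(-2)] = -84
L_2(-4) = (-4)·(-5)·(-7)/[(2)·(1)·(-1)] = 70
L_3(-4) = (-4)·(-5)·(-6)/[(3)·(2)·(1)] = -20
Sum: 3·(35) + 5·(-84) + 5·(70) + (-3)·(-20) = 95

95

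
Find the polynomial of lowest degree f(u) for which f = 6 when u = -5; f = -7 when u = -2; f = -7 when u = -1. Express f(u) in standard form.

f(u) = (13/12)u^2 + (13/4)u - 29/6

Newton's divided differences:
f[-5,-2] = (-7 - 6) / (-2 - (-5)) = -13/3
f[-2,-1] = (-7 - (-7)) / (-1 - (-2)) = 0
f[-5,-2,-1] = (0 - (-13/3)) / (-1 - (-5)) = 13/12
f(u) = 6 + (-13/3)·(u + 5) + (13/12)·(u + 5)(u + 2)
Expanding: f(u) = (13/12)u^2 + (13/4)u - 29/6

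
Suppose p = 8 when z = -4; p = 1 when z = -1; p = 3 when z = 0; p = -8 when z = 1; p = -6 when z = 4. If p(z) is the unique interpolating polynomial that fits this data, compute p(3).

Using Newton's divided-difference form:
p[-4,-1] = (1 - 8) / (-1 - (-4)) = -7/3
p[-1,0] = (3 - 1) / (0 - (-1)) = 2
p[0,1] = (-8 - 3) / (1 - 0) = -11
p[1,4] = (-6 - (-8)) / (4 - 1) = 2/3
p[-4,-1,0] = (2 - (-7/3)) / (0 - (-4)) = 13/12
p[-1,0,1] = (-11 - 2) / (1 - (-1)) = -13/2
p[0,1,4] = (2/3 - (-11)) / (4 - 0) = 35/12
p[-4,-1,0,1] = (-13/2 - 13/12) / (1 - (-4)) = -91/60
p[-1,0,1,4] = (35/12 - (-13/2)) / (4 - (-1)) = 113/60
p[-4,-1,0,1,4] = (113/60 - (-91/60)) / (4 - (-4)) = 17/40
p(3) = 8 + (-7/3)·(7) + (13/12)·(7)·(4) + (-91/60)·(7)·(4)·(3) + (17/40)·(7)·(4)·(3)·(2) = -34

-34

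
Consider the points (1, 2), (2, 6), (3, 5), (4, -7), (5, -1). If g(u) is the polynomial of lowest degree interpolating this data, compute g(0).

34

Using Newton's divided-difference form:
g[1,2] = (6 - 2) / (2 - 1) = 4
g[2,3] = (5 - 6) / (3 - 2) = -1
g[3,4] = (-7 - 5) / (4 - 3) = -12
g[4,5] = (-1 - (-7)) / (5 - 4) = 6
g[1,2,3] = (-1 - 4) / (3 - 1) = -5/2
g[2,3,4] = (-12 - (-1)) / (4 - 2) = -11/2
g[3,4,5] = (6 - (-12)) / (5 - 3) = 9
g[1,2,3,4] = (-11/2 - (-5/2)) / (4 - 1) = -1
g[2,3,4,5] = (9 - (-11/2)) / (5 - 2) = 29/6
g[1,2,3,4,5] = (29/6 - (-1)) / (5 - 1) = 35/24
g(0) = 2 + 4·(-1) + (-5/2)·(-1)·(-2) + (-1)·(-1)·(-2)·(-3) + (35/24)·(-1)·(-2)·(-3)·(-4) = 34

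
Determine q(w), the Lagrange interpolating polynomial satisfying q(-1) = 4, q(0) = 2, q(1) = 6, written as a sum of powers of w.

q(w) = 3w^2 + w + 2

Build the Lagrange basis polynomials:
L_0(w) = w(w - 1) / [2] = (1/2)w^2 - (1/2)w
L_1(w) = (w + 1)(w - 1) / [-1] = -w^2 + 1
L_2(w) = (w + 1)w / [2] = (1/2)w^2 + (1/2)w
q(w) = 4·L_0 + 2·L_1 + 6·L_2
  4·L_0(w) = 2w^2 - 2w
  2·L_1(w) = -2w^2 + 2
  6·L_2(w) = 3w^2 + 3w
Adding term by term: 3w^2 + w + 2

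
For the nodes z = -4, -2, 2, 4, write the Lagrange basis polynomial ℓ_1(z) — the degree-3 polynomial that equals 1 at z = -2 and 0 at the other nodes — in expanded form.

ℓ_1(z) = (1/48)z^3 - (1/24)z^2 - (1/3)z + 2/3

ℓ_1(z) = (z + 4)(z - 2)(z - 4) / [(2)·(-4)·(-6)]
       = (z^3 - 2z^2 - 16z + 32) / (48)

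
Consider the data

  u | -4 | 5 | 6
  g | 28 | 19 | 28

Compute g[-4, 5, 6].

g[-4,5] = (19 - 28) / (5 - (-4)) = -1
g[5,6] = (28 - 19) / (6 - 5) = 9
g[-4,5,6] = (9 - (-1)) / (6 - (-4)) = 1

1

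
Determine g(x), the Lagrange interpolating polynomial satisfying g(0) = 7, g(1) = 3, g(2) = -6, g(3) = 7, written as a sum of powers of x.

L_0(x) = (x - 1)(x - 2)(x - 3) / [-6] = -(1/6)x^3 + x^2 - (11/6)x + 1
L_1(x) = x(x - 2)(x - 3) / [2] = (1/2)x^3 - (5/2)x^2 + 3x
L_2(x) = x(x - 1)(x - 3) / [-2] = -(1/2)x^3 + 2x^2 - (3/2)x
L_3(x) = x(x - 1)(x - 2) / [6] = (1/6)x^3 - (1/2)x^2 + (1/3)x
g(x) = 7·L_0 + 3·L_1 + (-6)·L_2 + 7·L_3
  7·L_0(x) = -(7/6)x^3 + 7x^2 - (77/6)x + 7
  3·L_1(x) = (3/2)x^3 - (15/2)x^2 + 9x
  (-6)·L_2(x) = 3x^3 - 12x^2 + 9x
  7·L_3(x) = (7/6)x^3 - (7/2)x^2 + (7/3)x
Adding term by term: (9/2)x^3 - 16x^2 + (15/2)x + 7

g(x) = (9/2)x^3 - 16x^2 + (15/2)x + 7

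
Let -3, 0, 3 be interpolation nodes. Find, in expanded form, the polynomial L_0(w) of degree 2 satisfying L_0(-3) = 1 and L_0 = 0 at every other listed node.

L_0(w) = w(w - 3) / [(-3)·(-6)]
       = (w^2 - 3w) / (18)

L_0(w) = (1/18)w^2 - (1/6)w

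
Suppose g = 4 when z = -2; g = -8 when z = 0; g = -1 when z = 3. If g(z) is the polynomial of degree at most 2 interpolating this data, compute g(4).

Using Newton's divided-difference form:
g[-2,0] = (-8 - 4) / (0 - (-2)) = -6
g[0,3] = (-1 - (-8)) / (3 - 0) = 7/3
g[-2,0,3] = (7/3 - (-6)) / (3 - (-2)) = 5/3
g(4) = 4 + (-6)·(6) + (5/3)·(6)·(4) = 8

8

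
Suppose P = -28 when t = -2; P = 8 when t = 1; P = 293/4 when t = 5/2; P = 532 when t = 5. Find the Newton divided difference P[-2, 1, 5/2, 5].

P[-2,1] = (8 - (-28)) / (1 - (-2)) = 12
P[1,5/2] = (293/4 - 8) / (5/2 - 1) = 87/2
P[5/2,5] = (532 - 293/4) / (5 - 5/2) = 367/2
P[-2,1,5/2] = (87/2 - 12) / (5/2 - (-2)) = 7
P[1,5/2,5] = (367/2 - 87/2) / (5 - 1) = 35
P[-2,1,5/2,5] = (35 - 7) / (5 - (-2)) = 4

4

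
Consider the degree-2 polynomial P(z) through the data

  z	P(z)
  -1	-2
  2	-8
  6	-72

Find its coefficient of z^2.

-2

L_0(z) = (z - 2)(z - 6) / [21] = (1/21)z^2 - (8/21)z + 4/7
L_1(z) = (z + 1)(z - 6) / [-12] = -(1/12)z^2 + (5/12)z + 1/2
L_2(z) = (z + 1)(z - 2) / [28] = (1/28)z^2 - (1/28)z - 1/14
P(z) = (-2)·L_0 + (-8)·L_1 + (-72)·L_2
Only the coefficient of z^2 is needed; take it from each L_i and combine:
(-2)·(1/21) + (-8)·(-1/12) + (-72)·(1/28) = -2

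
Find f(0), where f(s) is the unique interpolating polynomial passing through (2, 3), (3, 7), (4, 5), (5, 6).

L_0(0) = (-3)·(-4)·(-5)/[(-1)·(-2)·(-3)] = 10
L_1(0) = (-2)·(-4)·(-5)/[(1)·(-1)·(-2)] = -20
L_2(0) = (-2)·(-3)·(-5)/[(2)·(1)·(-1)] = 15
L_3(0) = (-2)·(-3)·(-4)/[(3)·(2)·(1)] = -4
Sum: 3·(10) + 7·(-20) + 5·(15) + 6·(-4) = -59

-59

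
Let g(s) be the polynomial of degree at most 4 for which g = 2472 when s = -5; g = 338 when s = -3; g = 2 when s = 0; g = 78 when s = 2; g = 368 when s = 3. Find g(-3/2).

L_0(-3/2) = (3/2)·(-3/2)·(-7/2)·(-9/2)/[(-2)·(-5)·(-7)·(-8)] = -81/1280
L_1(-3/2) = (7/2)·(-3/2)·(-7/2)·(-9/2)/[(2)·(-3)·(-5)·(-6)] = 147/320
L_2(-3/2) = (7/2)·(3/2)·(-7/2)·(-9/2)/[(5)·(3)·(-2)·(-3)] = 147/160
L_3(-3/2) = (7/2)·(3/2)·(-3/2)·(-9/2)/[(7)·(5)·(2)·(-1)] = -81/160
L_4(-3/2) = (7/2)·(3/2)·(-3/2)·(-7/2)/[(8)·(6)·(3)·(1)] = 49/256
Sum: 2472·(-81/1280) + 338·(147/320) + 2·(147/160) + 78·(-81/160) + 368·(49/256) = 253/8

253/8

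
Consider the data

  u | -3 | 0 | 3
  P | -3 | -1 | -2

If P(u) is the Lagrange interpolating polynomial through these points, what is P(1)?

Evaluate each Lagrange basis at u = 1:
L_0(1) = (1)·(-2)/[(-3)·(-6)] = -1/9
L_1(1) = (4)·(-2)/[(3)·(-3)] = 8/9
L_2(1) = (4)·(1)/[(6)·(3)] = 2/9
Sum: (-3)·(-1/9) + (-1)·(8/9) + (-2)·(2/9) = -1

-1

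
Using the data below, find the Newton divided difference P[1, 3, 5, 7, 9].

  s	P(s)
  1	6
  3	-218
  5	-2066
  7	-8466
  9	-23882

-4

P[1,3] = (-218 - 6) / (3 - 1) = -112
P[3,5] = (-2066 - (-218)) / (5 - 3) = -924
P[5,7] = (-8466 - (-2066)) / (7 - 5) = -3200
P[7,9] = (-23882 - (-8466)) / (9 - 7) = -7708
P[1,3,5] = (-924 - (-112)) / (5 - 1) = -203
P[3,5,7] = (-3200 - (-924)) / (7 - 3) = -569
P[5,7,9] = (-7708 - (-3200)) / (9 - 5) = -1127
P[1,3,5,7] = (-569 - (-203)) / (7 - 1) = -61
P[3,5,7,9] = (-1127 - (-569)) / (9 - 3) = -93
P[1,3,5,7,9] = (-93 - (-61)) / (9 - 1) = -4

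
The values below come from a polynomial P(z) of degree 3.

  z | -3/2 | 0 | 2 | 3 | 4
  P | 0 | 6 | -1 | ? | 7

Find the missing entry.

The 4 known values determine P uniquely (degree ≤ 3).
Evaluate each Lagrange basis at z = 3:
L_0(3) = (3)·(1)·(-1)/[(-3/2)·(-7/2)·(-11/2)] = 8/77
L_1(3) = (9/2)·(1)·(-1)/[(3/2)·(-2)·(-4)] = -3/8
L_2(3) = (9/2)·(3)·(-1)/[(7/2)·(2)·(-2)] = 27/28
L_3(3) = (9/2)·(3)·(1)/[(11/2)·(4)·(2)] = 27/88
Sum: 0 + 6·(-3/8) + (-1)·(27/28) + 7·(27/88) = -657/616

-657/616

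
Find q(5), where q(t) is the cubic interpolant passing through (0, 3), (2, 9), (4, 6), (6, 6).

L_0(5) = (3)·(1)·(-1)/[(-2)·(-4)·(-6)] = 1/16
L_1(5) = (5)·(1)·(-1)/[(2)·(-2)·(-4)] = -5/16
L_2(5) = (5)·(3)·(-1)/[(4)·(2)·(-2)] = 15/16
L_3(5) = (5)·(3)·(1)/[(6)·(4)·(2)] = 5/16
Sum: 3·(1/16) + 9·(-5/16) + 6·(15/16) + 6·(5/16) = 39/8

39/8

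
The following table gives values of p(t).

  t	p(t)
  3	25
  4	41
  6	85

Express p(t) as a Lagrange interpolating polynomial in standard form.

Build the Lagrange basis polynomials:
L_0(t) = (t - 4)(t - 6) / [3] = (1/3)t^2 - (10/3)t + 8
L_1(t) = (t - 3)(t - 6) / [-2] = -(1/2)t^2 + (9/2)t - 9
L_2(t) = (t - 3)(t - 4) / [6] = (1/6)t^2 - (7/6)t + 2
p(t) = 25·L_0 + 41·L_1 + 85·L_2
  25·L_0(t) = (25/3)t^2 - (250/3)t + 200
  41·L_1(t) = -(41/2)t^2 + (369/2)t - 369
  85·L_2(t) = (85/6)t^2 - (595/6)t + 170
Adding term by term: 2t^2 + 2t + 1

p(t) = 2t^2 + 2t + 1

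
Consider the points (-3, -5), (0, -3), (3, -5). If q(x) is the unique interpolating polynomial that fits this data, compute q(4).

Evaluate each Lagrange basis at x = 4:
L_0(4) = (4)·(1)/[(-3)·(-6)] = 2/9
L_1(4) = (7)·(1)/[(3)·(-3)] = -7/9
L_2(4) = (7)·(4)/[(6)·(3)] = 14/9
Sum: (-5)·(2/9) + (-3)·(-7/9) + (-5)·(14/9) = -59/9

-59/9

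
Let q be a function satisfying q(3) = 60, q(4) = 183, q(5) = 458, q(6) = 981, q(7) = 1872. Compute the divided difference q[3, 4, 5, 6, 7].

1

q[3,4] = (183 - 60) / (4 - 3) = 123
q[4,5] = (458 - 183) / (5 - 4) = 275
q[5,6] = (981 - 458) / (6 - 5) = 523
q[6,7] = (1872 - 981) / (7 - 6) = 891
q[3,4,5] = (275 - 123) / (5 - 3) = 76
q[4,5,6] = (523 - 275) / (6 - 4) = 124
q[5,6,7] = (891 - 523) / (7 - 5) = 184
q[3,4,5,6] = (124 - 76) / (6 - 3) = 16
q[4,5,6,7] = (184 - 124) / (7 - 4) = 20
q[3,4,5,6,7] = (20 - 16) / (7 - 3) = 1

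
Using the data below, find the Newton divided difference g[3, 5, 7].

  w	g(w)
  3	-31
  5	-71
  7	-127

g[3,5] = (-71 - (-31)) / (5 - 3) = -20
g[5,7] = (-127 - (-71)) / (7 - 5) = -28
g[3,5,7] = (-28 - (-20)) / (7 - 3) = -2

-2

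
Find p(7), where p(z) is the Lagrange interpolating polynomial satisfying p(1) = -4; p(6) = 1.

L_0(7) = (1)/[(-5)] = -1/5
L_1(7) = (6)/[(5)] = 6/5
Sum: (-4)·(-1/5) + 1·(6/5) = 2

2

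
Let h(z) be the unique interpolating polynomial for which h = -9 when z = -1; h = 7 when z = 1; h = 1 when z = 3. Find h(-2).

-101/4

Evaluate each Lagrange basis at z = -2:
L_0(-2) = (-3)·(-5)/[(-2)·(-4)] = 15/8
L_1(-2) = (-1)·(-5)/[(2)·(-2)] = -5/4
L_2(-2) = (-1)·(-3)/[(4)·(2)] = 3/8
Sum: (-9)·(15/8) + 7·(-5/4) + 1·(3/8) = -101/4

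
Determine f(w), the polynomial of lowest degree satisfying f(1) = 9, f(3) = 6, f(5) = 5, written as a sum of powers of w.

L_0(w) = (w - 3)(w - 5) / [8] = (1/8)w^2 - w + 15/8
L_1(w) = (w - 1)(w - 5) / [-4] = -(1/4)w^2 + (3/2)w - 5/4
L_2(w) = (w - 1)(w - 3) / [8] = (1/8)w^2 - (1/2)w + 3/8
f(w) = 9·L_0 + 6·L_1 + 5·L_2
  9·L_0(w) = (9/8)w^2 - 9w + 135/8
  6·L_1(w) = -(3/2)w^2 + 9w - 15/2
  5·L_2(w) = (5/8)w^2 - (5/2)w + 15/8
Adding term by term: (1/4)w^2 - (5/2)w + 45/4

f(w) = (1/4)w^2 - (5/2)w + 45/4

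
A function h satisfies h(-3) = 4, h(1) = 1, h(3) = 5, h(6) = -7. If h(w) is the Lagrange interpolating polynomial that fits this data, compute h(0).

Evaluate each Lagrange basis at w = 0:
L_0(0) = (-1)·(-3)·(-6)/[(-4)·(-6)·(-9)] = 1/12
L_1(0) = (3)·(-3)·(-6)/[(4)·(-2)·(-5)] = 27/20
L_2(0) = (3)·(-1)·(-6)/[(6)·(2)·(-3)] = -1/2
L_3(0) = (3)·(-1)·(-3)/[(9)·(5)·(3)] = 1/15
Sum: 4·(1/12) + 1·(27/20) + 5·(-1/2) + (-7)·(1/15) = -77/60

-77/60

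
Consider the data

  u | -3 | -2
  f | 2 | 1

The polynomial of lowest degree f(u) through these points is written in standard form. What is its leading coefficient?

-1

The leading coefficient equals the top divided difference f[-3,-2].
f[-3,-2] = (1 - 2) / (-2 - (-3)) = -1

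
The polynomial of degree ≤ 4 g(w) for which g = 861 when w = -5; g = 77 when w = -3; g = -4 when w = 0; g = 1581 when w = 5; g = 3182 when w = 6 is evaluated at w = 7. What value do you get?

5757

Using Newton's divided-difference form:
g[-5,-3] = (77 - 861) / (-3 - (-5)) = -392
g[-3,0] = (-4 - 77) / (0 - (-3)) = -27
g[0,5] = (1581 - (-4)) / (5 - 0) = 317
g[5,6] = (3182 - 1581) / (6 - 5) = 1601
g[-5,-3,0] = (-27 - (-392)) / (0 - (-5)) = 73
g[-3,0,5] = (317 - (-27)) / (5 - (-3)) = 43
g[0,5,6] = (1601 - 317) / (6 - 0) = 214
g[-5,-3,0,5] = (43 - 73) / (5 - (-5)) = -3
g[-3,0,5,6] = (214 - 43) / (6 - (-3)) = 19
g[-5,-3,0,5,6] = (19 - (-3)) / (6 - (-5)) = 2
g(7) = 861 + (-392)·(12) + 73·(12)·(10) + (-3)·(12)·(10)·(7) + 2·(12)·(10)·(7)·(2) = 5757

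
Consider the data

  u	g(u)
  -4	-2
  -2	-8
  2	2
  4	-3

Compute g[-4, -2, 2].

11/12

g[-4,-2] = (-8 - (-2)) / (-2 - (-4)) = -3
g[-2,2] = (2 - (-8)) / (2 - (-2)) = 5/2
g[-4,-2,2] = (5/2 - (-3)) / (2 - (-4)) = 11/12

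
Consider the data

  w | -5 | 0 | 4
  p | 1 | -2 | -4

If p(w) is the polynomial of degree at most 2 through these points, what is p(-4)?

L_0(-4) = (-4)·(-8)/[(-5)·(-9)] = 32/45
L_1(-4) = (1)·(-8)/[(5)·(-4)] = 2/5
L_2(-4) = (1)·(-4)/[(9)·(4)] = -1/9
Sum: 1·(32/45) + (-2)·(2/5) + (-4)·(-1/9) = 16/45

16/45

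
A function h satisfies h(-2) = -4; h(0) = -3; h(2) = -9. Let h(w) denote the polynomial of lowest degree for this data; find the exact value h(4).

-22

Evaluate each Lagrange basis at w = 4:
L_0(4) = (4)·(2)/[(-2)·(-4)] = 1
L_1(4) = (6)·(2)/[(2)·(-2)] = -3
L_2(4) = (6)·(4)/[(4)·(2)] = 3
Sum: (-4)·(1) + (-3)·(-3) + (-9)·(3) = -22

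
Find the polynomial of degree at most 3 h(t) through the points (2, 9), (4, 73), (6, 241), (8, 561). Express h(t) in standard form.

h(t) = t^3 + t^2 - 2t + 1

Newton's divided differences:
h[2,4] = (73 - 9) / (4 - 2) = 32
h[4,6] = (241 - 73) / (6 - 4) = 84
h[6,8] = (561 - 241) / (8 - 6) = 160
h[2,4,6] = (84 - 32) / (6 - 2) = 13
h[4,6,8] = (160 - 84) / (8 - 4) = 19
h[2,4,6,8] = (19 - 13) / (8 - 2) = 1
h(t) = 9 + 32·(t - 2) + 13·(t - 2)(t - 4) + 1·(t - 2)(t - 4)(t - 6)
Expanding: h(t) = t^3 + t^2 - 2t + 1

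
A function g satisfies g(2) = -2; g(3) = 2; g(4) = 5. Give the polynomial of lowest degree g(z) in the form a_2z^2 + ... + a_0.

Newton's divided differences:
g[2,3] = (2 - (-2)) / (3 - 2) = 4
g[3,4] = (5 - 2) / (4 - 3) = 3
g[2,3,4] = (3 - 4) / (4 - 2) = -1/2
g(z) = -2 + 4·(z - 2) + (-1/2)·(z - 2)(z - 3)
Expanding: g(z) = -(1/2)z^2 + (13/2)z - 13

g(z) = -(1/2)z^2 + (13/2)z - 13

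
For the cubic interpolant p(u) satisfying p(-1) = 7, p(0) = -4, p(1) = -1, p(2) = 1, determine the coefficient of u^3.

L_0(u) = u(u - 1)(u - 2) / [-6] = -(1/6)u^3 + (1/2)u^2 - (1/3)u
L_1(u) = (u + 1)(u - 1)(u - 2) / [2] = (1/2)u^3 - u^2 - (1/2)u + 1
L_2(u) = (u + 1)u(u - 2) / [-2] = -(1/2)u^3 + (1/2)u^2 + u
L_3(u) = (u + 1)u(u - 1) / [6] = (1/6)u^3 - (1/6)u
p(u) = 7·L_0 + (-4)·L_1 + (-1)·L_2 + 1·L_3
Only the coefficient of u^3 is needed; take it from each L_i and combine:
7·(-1/6) + (-4)·(1/2) + (-1)·(-1/2) + 1·(1/6) = -5/2

-5/2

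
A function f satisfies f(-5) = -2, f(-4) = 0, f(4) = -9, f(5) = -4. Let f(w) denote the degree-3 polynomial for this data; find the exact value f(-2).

-107/60

L_0(-2) = (2)·(-6)·(-7)/[(-1)·(-9)·(-10)] = -14/15
L_1(-2) = (3)·(-6)·(-7)/[(1)·(-8)·(-9)] = 7/4
L_2(-2) = (3)·(2)·(-7)/[(9)·(8)·(-1)] = 7/12
L_3(-2) = (3)·(2)·(-6)/[(10)·(9)·(1)] = -2/5
Sum: (-2)·(-14/15) + 0 + (-9)·(7/12) + (-4)·(-2/5) = -107/60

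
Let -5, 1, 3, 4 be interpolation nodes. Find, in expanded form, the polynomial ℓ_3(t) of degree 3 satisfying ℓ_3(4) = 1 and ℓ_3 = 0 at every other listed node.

ℓ_3(t) = (1/27)t^3 + (1/27)t^2 - (17/27)t + 5/9

ℓ_3(t) = (t + 5)(t - 1)(t - 3) / [(9)·(3)·(1)]
       = (t^3 + t^2 - 17t + 15) / (27)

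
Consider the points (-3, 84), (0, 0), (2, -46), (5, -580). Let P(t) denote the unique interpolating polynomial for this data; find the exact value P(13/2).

-4927/4

Using Newton's divided-difference form:
P[-3,0] = (0 - 84) / (0 - (-3)) = -28
P[0,2] = (-46 - 0) / (2 - 0) = -23
P[2,5] = (-580 - (-46)) / (5 - 2) = -178
P[-3,0,2] = (-23 - (-28)) / (2 - (-3)) = 1
P[0,2,5] = (-178 - (-23)) / (5 - 0) = -31
P[-3,0,2,5] = (-31 - 1) / (5 - (-3)) = -4
P(13/2) = 84 + (-28)·(19/2) + 1·(19/2)·(13/2) + (-4)·(19/2)·(13/2)·(9/2) = -4927/4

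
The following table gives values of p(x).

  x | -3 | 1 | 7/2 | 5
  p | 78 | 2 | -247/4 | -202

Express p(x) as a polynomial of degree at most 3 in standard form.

p(x) = -2x^3 + 2x^2 - x + 3

Newton's divided differences:
p[-3,1] = (2 - 78) / (1 - (-3)) = -19
p[1,7/2] = (-247/4 - 2) / (7/2 - 1) = -51/2
p[7/2,5] = (-202 - (-247/4)) / (5 - 7/2) = -187/2
p[-3,1,7/2] = (-51/2 - (-19)) / (7/2 - (-3)) = -1
p[1,7/2,5] = (-187/2 - (-51/2)) / (5 - 1) = -17
p[-3,1,7/2,5] = (-17 - (-1)) / (5 - (-3)) = -2
p(x) = 78 + (-19)·(x + 3) + (-1)·(x + 3)(x - 1) + (-2)·(x + 3)(x - 1)(x - 7/2)
Expanding: p(x) = -2x^3 + 2x^2 - x + 3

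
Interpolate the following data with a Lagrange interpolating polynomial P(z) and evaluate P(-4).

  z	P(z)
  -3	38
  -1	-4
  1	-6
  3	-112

Evaluate each Lagrange basis at z = -4:
L_0(-4) = (-3)·(-5)·(-7)/[(-2)·(-4)·(-6)] = 35/16
L_1(-4) = (-1)·(-5)·(-7)/[(2)·(-2)·(-4)] = -35/16
L_2(-4) = (-1)·(-3)·(-7)/[(4)·(2)·(-2)] = 21/16
L_3(-4) = (-1)·(-3)·(-5)/[(6)·(4)·(2)] = -5/16
Sum: 38·(35/16) + (-4)·(-35/16) + (-6)·(21/16) + (-112)·(-5/16) = 119

119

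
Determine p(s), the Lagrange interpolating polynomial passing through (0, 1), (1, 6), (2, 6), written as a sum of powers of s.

Build the Lagrange basis polynomials:
L_0(s) = (s - 1)(s - 2) / [2] = (1/2)s^2 - (3/2)s + 1
L_1(s) = s(s - 2) / [-1] = -s^2 + 2s
L_2(s) = s(s - 1) / [2] = (1/2)s^2 - (1/2)s
p(s) = 1·L_0 + 6·L_1 + 6·L_2
  1·L_0(s) = (1/2)s^2 - (3/2)s + 1
  6·L_1(s) = -6s^2 + 12s
  6·L_2(s) = 3s^2 - 3s
Adding term by term: -(5/2)s^2 + (15/2)s + 1

p(s) = -(5/2)s^2 + (15/2)s + 1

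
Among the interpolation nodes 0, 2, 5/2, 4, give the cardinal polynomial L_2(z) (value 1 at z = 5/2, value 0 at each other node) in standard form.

L_2(z) = -(8/15)z^3 + (16/5)z^2 - (64/15)z

L_2(z) = z(z - 2)(z - 4) / [(5/2)·(1/2)·(-3/2)]
       = (z^3 - 6z^2 + 8z) / (-15/8)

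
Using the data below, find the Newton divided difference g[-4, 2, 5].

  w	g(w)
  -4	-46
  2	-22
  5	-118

g[-4,2] = (-22 - (-46)) / (2 - (-4)) = 4
g[2,5] = (-118 - (-22)) / (5 - 2) = -32
g[-4,2,5] = (-32 - 4) / (5 - (-4)) = -4

-4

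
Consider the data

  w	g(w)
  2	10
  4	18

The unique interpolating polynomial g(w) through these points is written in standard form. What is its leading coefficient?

Build the Lagrange basis polynomials:
L_0(w) = (w - 4) / [-2] = -(1/2)w + 2
L_1(w) = (w - 2) / [2] = (1/2)w - 1
g(w) = 10·L_0 + 18·L_1
Only the coefficient of w is needed; take it from each L_i and combine:
10·(-1/2) + 18·(1/2) = 4

4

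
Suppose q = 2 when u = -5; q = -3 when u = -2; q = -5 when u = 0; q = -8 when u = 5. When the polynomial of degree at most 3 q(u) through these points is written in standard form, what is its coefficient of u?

L_0(u) = (u + 2)u(u - 5) / [-150] = -(1/150)u^3 + (1/50)u^2 + (1/15)u
L_1(u) = (u + 5)u(u - 5) / [42] = (1/42)u^3 - (25/42)u
L_2(u) = (u + 5)(u + 2)(u - 5) / [-50] = -(1/50)u^3 - (1/25)u^2 + (1/2)u + 1
L_3(u) = (u + 5)(u + 2)u / [350] = (1/350)u^3 + (1/50)u^2 + (1/35)u
q(u) = 2·L_0 + (-3)·L_1 + (-5)·L_2 + (-8)·L_3
Only the coefficient of u is needed; take it from each L_i and combine:
2·(1/15) + (-3)·(-25/42) + (-5)·(1/2) + (-8)·(1/35) = -17/21

-17/21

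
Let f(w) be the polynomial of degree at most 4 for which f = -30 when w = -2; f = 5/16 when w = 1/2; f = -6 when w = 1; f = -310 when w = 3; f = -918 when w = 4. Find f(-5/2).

L_0(-5/2) = (-3)·(-7/2)·(-11/2)·(-13/2)/[(-5/2)·(-3)·(-5)·(-6)] = 1001/600
L_1(-5/2) = (-1/2)·(-7/2)·(-11/2)·(-13/2)/[(5/2)·(-1/2)·(-5/2)·(-7/2)] = -143/25
L_2(-5/2) = (-1/2)·(-3)·(-11/2)·(-13/2)/[(3)·(1/2)·(-2)·(-3)] = 143/24
L_3(-5/2) = (-1/2)·(-3)·(-7/2)·(-13/2)/[(5)·(5/2)·(2)·(-1)] = -273/200
L_4(-5/2) = (-1/2)·(-3)·(-7/2)·(-11/2)/[(6)·(7/2)·(3)·(1)] = 11/24
Sum: (-30)·(1001/600) + 5/16·(-143/25) + (-6)·(143/24) + (-310)·(-273/200) + (-918)·(11/24) = -1363/16

-1363/16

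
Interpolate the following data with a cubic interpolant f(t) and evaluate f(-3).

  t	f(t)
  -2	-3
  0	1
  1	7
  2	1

L_0(-3) = (-3)·(-4)·(-5)/[(-2)·(-3)·(-4)] = 5/2
L_1(-3) = (-1)·(-4)·(-5)/[(2)·(-1)·(-2)] = -5
L_2(-3) = (-1)·(-3)·(-5)/[(3)·(1)·(-1)] = 5
L_3(-3) = (-1)·(-3)·(-4)/[(4)·(2)·(1)] = -3/2
Sum: (-3)·(5/2) + 1·(-5) + 7·(5) + 1·(-3/2) = 21

21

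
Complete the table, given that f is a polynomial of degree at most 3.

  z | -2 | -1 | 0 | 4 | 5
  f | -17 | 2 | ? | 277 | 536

1

The 4 known values determine f uniquely (degree ≤ 3).
Evaluate each Lagrange basis at z = 0:
L_0(0) = (1)·(-4)·(-5)/[(-1)·(-6)·(-7)] = -10/21
L_1(0) = (2)·(-4)·(-5)/[(1)·(-5)·(-6)] = 4/3
L_2(0) = (2)·(1)·(-5)/[(6)·(5)·(-1)] = 1/3
L_3(0) = (2)·(1)·(-4)/[(7)·(6)·(1)] = -4/21
Sum: (-17)·(-10/21) + 2·(4/3) + 277·(1/3) + 536·(-4/21) = 1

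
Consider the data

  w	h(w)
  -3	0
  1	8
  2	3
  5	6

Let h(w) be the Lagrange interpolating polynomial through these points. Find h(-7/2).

-5527/640

L_0(-7/2) = (-9/2)·(-11/2)·(-17/2)/[(-4)·(-5)·(-8)] = 1683/1280
L_1(-7/2) = (-1/2)·(-11/2)·(-17/2)/[(4)·(-1)·(-4)] = -187/128
L_2(-7/2) = (-1/2)·(-9/2)·(-17/2)/[(5)·(1)·(-3)] = 51/40
L_3(-7/2) = (-1/2)·(-9/2)·(-11/2)/[(8)·(4)·(3)] = -33/256
Sum: 0 + 8·(-187/128) + 3·(51/40) + 6·(-33/256) = -5527/640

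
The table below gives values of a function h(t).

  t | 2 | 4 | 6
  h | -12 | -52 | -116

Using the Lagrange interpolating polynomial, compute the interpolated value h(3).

Evaluate each Lagrange basis at t = 3:
L_0(3) = (-1)·(-3)/[(-2)·(-4)] = 3/8
L_1(3) = (1)·(-3)/[(2)·(-2)] = 3/4
L_2(3) = (1)·(-1)/[(4)·(2)] = -1/8
Sum: (-12)·(3/8) + (-52)·(3/4) + (-116)·(-1/8) = -29

-29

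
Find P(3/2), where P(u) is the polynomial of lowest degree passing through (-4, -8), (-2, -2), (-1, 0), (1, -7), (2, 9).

Evaluate each Lagrange basis at u = 3/2:
L_0(3/2) = (7/2)·(5/2)·(1/2)·(-1/2)/[(-2)·(-3)·(-5)·(-6)] = -7/576
L_1(3/2) = (11/2)·(5/2)·(1/2)·(-1/2)/[(2)·(-1)·(-3)·(-4)] = 55/384
L_2(3/2) = (11/2)·(7/2)·(1/2)·(-1/2)/[(3)·(1)·(-2)·(-3)] = -77/288
L_3(3/2) = (11/2)·(7/2)·(5/2)·(-1/2)/[(5)·(3)·(2)·(-1)] = 77/96
L_4(3/2) = (11/2)·(7/2)·(5/2)·(1/2)/[(6)·(4)·(3)·(1)] = 385/1152
Sum: (-8)·(-7/576) + (-2)·(55/384) + 0 + (-7)·(77/96) + 9·(385/1152) = -3221/1152

-3221/1152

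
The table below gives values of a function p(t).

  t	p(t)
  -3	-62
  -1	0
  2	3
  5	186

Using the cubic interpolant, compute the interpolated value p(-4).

-147

Evaluate each Lagrange basis at t = -4:
L_0(-4) = (-3)·(-6)·(-9)/[(-2)·(-5)·(-8)] = 81/40
L_1(-4) = (-1)·(-6)·(-9)/[(2)·(-3)·(-6)] = -3/2
L_2(-4) = (-1)·(-3)·(-9)/[(5)·(3)·(-3)] = 3/5
L_3(-4) = (-1)·(-3)·(-6)/[(8)·(6)·(3)] = -1/8
Sum: (-62)·(81/40) + 0 + 3·(3/5) + 186·(-1/8) = -147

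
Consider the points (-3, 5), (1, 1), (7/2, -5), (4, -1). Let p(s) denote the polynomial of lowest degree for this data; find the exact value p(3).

-3067/455

L_0(3) = (2)·(-1/2)·(-1)/[(-4)·(-13/2)·(-7)] = -1/182
L_1(3) = (6)·(-1/2)·(-1)/[(4)·(-5/2)·(-3)] = 1/10
L_2(3) = (6)·(2)·(-1)/[(13/2)·(5/2)·(-1/2)] = 96/65
L_3(3) = (6)·(2)·(-1/2)/[(7)·(3)·(1/2)] = -4/7
Sum: 5·(-1/182) + 1·(1/10) + (-5)·(96/65) + (-1)·(-4/7) = -3067/455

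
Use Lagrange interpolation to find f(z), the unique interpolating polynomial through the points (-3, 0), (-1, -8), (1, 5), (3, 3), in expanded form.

Build the Lagrange basis polynomials:
L_0(z) = (z + 1)(z - 1)(z - 3) / [-48] = -(1/48)z^3 + (1/16)z^2 + (1/48)z - 1/16
L_1(z) = (z + 3)(z - 1)(z - 3) / [16] = (1/16)z^3 - (1/16)z^2 - (9/16)z + 9/16
L_2(z) = (z + 3)(z + 1)(z - 3) / [-16] = -(1/16)z^3 - (1/16)z^2 + (9/16)z + 9/16
L_3(z) = (z + 3)(z + 1)(z - 1) / [48] = (1/48)z^3 + (1/16)z^2 - (1/48)z - 1/16
f(z) = 0·L_0 + (-8)·L_1 + 5·L_2 + 3·L_3
  0·L_0(z) = 0
  (-8)·L_1(z) = -(1/2)z^3 + (1/2)z^2 + (9/2)z - 9/2
  5·L_2(z) = -(5/16)z^3 - (5/16)z^2 + (45/16)z + 45/16
  3·L_3(z) = (1/16)z^3 + (3/16)z^2 - (1/16)z - 3/16
Adding term by term: -(3/4)z^3 + (3/8)z^2 + (29/4)z - 15/8

f(z) = -(3/4)z^3 + (3/8)z^2 + (29/4)z - 15/8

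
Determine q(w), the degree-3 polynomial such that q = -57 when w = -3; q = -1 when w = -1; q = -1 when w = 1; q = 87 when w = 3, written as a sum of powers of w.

L_0(w) = (w + 1)(w - 1)(w - 3) / [-48] = -(1/48)w^3 + (1/16)w^2 + (1/48)w - 1/16
L_1(w) = (w + 3)(w - 1)(w - 3) / [16] = (1/16)w^3 - (1/16)w^2 - (9/16)w + 9/16
L_2(w) = (w + 3)(w + 1)(w - 3) / [-16] = -(1/16)w^3 - (1/16)w^2 + (9/16)w + 9/16
L_3(w) = (w + 3)(w + 1)(w - 1) / [48] = (1/48)w^3 + (1/16)w^2 - (1/48)w - 1/16
q(w) = (-57)·L_0 + (-1)·L_1 + (-1)·L_2 + 87·L_3
  (-57)·L_0(w) = (19/16)w^3 - (57/16)w^2 - (19/16)w + 57/16
  (-1)·L_1(w) = -(1/16)w^3 + (1/16)w^2 + (9/16)w - 9/16
  (-1)·L_2(w) = (1/16)w^3 + (1/16)w^2 - (9/16)w - 9/16
  87·L_3(w) = (29/16)w^3 + (87/16)w^2 - (29/16)w - 87/16
Adding term by term: 3w^3 + 2w^2 - 3w - 3

q(w) = 3w^3 + 2w^2 - 3w - 3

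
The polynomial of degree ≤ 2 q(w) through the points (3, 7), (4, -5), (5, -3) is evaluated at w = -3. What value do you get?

Evaluate each Lagrange basis at w = -3:
L_0(-3) = (-7)·(-8)/[(-1)·(-2)] = 28
L_1(-3) = (-6)·(-8)/[(1)·(-1)] = -48
L_2(-3) = (-6)·(-7)/[(2)·(1)] = 21
Sum: 7·(28) + (-5)·(-48) + (-3)·(21) = 373

373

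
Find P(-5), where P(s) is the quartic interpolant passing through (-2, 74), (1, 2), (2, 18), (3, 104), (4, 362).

1712

L_0(-5) = (-6)·(-7)·(-8)·(-9)/[(-3)·(-4)·(-5)·(-6)] = 42/5
L_1(-5) = (-3)·(-7)·(-8)·(-9)/[(3)·(-1)·(-2)·(-3)] = -84
L_2(-5) = (-3)·(-6)·(-8)·(-9)/[(4)·(1)·(-1)·(-2)] = 162
L_3(-5) = (-3)·(-6)·(-7)·(-9)/[(5)·(2)·(1)·(-1)] = -567/5
L_4(-5) = (-3)·(-6)·(-7)·(-8)/[(6)·(3)·(2)·(1)] = 28
Sum: 74·(42/5) + 2·(-84) + 18·(162) + 104·(-567/5) + 362·(28) = 1712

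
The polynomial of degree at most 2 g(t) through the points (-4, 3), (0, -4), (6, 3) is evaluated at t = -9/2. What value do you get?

Evaluate each Lagrange basis at t = -9/2:
L_0(-9/2) = (-9/2)·(-21/2)/[(-4)·(-10)] = 189/160
L_1(-9/2) = (-1/2)·(-21/2)/[(4)·(-6)] = -7/32
L_2(-9/2) = (-1/2)·(-9/2)/[(10)·(6)] = 3/80
Sum: 3·(189/160) + (-4)·(-7/32) + 3·(3/80) = 145/32

145/32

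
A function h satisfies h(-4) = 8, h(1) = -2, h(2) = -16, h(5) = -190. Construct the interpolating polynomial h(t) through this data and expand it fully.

Build the Lagrange basis polynomials:
L_0(t) = (t - 1)(t - 2)(t - 5) / [-270] = -(1/270)t^3 + (4/135)t^2 - (17/270)t + 1/27
L_1(t) = (t + 4)(t - 2)(t - 5) / [20] = (1/20)t^3 - (3/20)t^2 - (9/10)t + 2
L_2(t) = (t + 4)(t - 1)(t - 5) / [-18] = -(1/18)t^3 + (1/9)t^2 + (19/18)t - 10/9
L_3(t) = (t + 4)(t - 1)(t - 2) / [108] = (1/108)t^3 + (1/108)t^2 - (5/54)t + 2/27
h(t) = 8·L_0 + (-2)·L_1 + (-16)·L_2 + (-190)·L_3
  8·L_0(t) = -(4/135)t^3 + (32/135)t^2 - (68/135)t + 8/27
  (-2)·L_1(t) = -(1/10)t^3 + (3/10)t^2 + (9/5)t - 4
  (-16)·L_2(t) = (8/9)t^3 - (16/9)t^2 - (152/9)t + 160/9
  (-190)·L_3(t) = -(95/54)t^3 - (95/54)t^2 + (475/27)t - 380/27
Adding term by term: -t^3 - 3t^2 + 2t

h(t) = -t^3 - 3t^2 + 2t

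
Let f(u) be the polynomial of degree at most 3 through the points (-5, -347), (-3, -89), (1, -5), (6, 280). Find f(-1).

Evaluate each Lagrange basis at u = -1:
L_0(-1) = (2)·(-2)·(-7)/[(-2)·(-6)·(-11)] = -7/33
L_1(-1) = (4)·(-2)·(-7)/[(2)·(-4)·(-9)] = 7/9
L_2(-1) = (4)·(2)·(-7)/[(6)·(4)·(-5)] = 7/15
L_3(-1) = (4)·(2)·(-2)/[(11)·(9)·(5)] = -16/495
Sum: (-347)·(-7/33) + (-89)·(7/9) + (-5)·(7/15) + 280·(-16/495) = -7

-7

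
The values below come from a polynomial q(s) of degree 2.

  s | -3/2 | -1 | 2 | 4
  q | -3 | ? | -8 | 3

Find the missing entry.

The 3 known values determine q uniquely (degree ≤ 2).
Evaluate each Lagrange basis at s = -1:
L_0(-1) = (-3)·(-5)/[(-7/2)·(-11/2)] = 60/77
L_1(-1) = (1/2)·(-5)/[(7/2)·(-2)] = 5/14
L_2(-1) = (1/2)·(-3)/[(11/2)·(2)] = -3/22
Sum: (-3)·(60/77) + (-8)·(5/14) + 3·(-3/22) = -863/154

-863/154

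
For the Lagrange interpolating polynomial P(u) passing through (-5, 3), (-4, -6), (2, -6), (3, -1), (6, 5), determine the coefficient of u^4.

The leading coefficient equals the top divided difference P[-5,-4,2,3,6].
P[-5,-4] = (-6 - 3) / (-4 - (-5)) = -9
P[-4,2] = (-6 - (-6)) / (2 - (-4)) = 0
P[2,3] = (-1 - (-6)) / (3 - 2) = 5
P[3,6] = (5 - (-1)) / (6 - 3) = 2
P[-5,-4,2] = (0 - (-9)) / (2 - (-5)) = 9/7
P[-4,2,3] = (5 - 0) / (3 - (-4)) = 5/7
P[2,3,6] = (2 - 5) / (6 - 2) = -3/4
P[-5,-4,2,3] = (5/7 - 9/7) / (3 - (-5)) = -1/14
P[-4,2,3,6] = (-3/4 - 5/7) / (6 - (-4)) = -41/280
P[-5,-4,2,3,6] = (-41/280 - (-1/14)) / (6 - (-5)) = -3/440

-3/440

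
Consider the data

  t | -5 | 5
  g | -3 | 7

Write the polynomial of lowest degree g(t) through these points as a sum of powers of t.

g(t) = t + 2

L_0(t) = (t - 5) / [-10] = -(1/10)t + 1/2
L_1(t) = (t + 5) / [10] = (1/10)t + 1/2
g(t) = (-3)·L_0 + 7·L_1
  (-3)·L_0(t) = (3/10)t - 3/2
  7·L_1(t) = (7/10)t + 7/2
Adding term by term: t + 2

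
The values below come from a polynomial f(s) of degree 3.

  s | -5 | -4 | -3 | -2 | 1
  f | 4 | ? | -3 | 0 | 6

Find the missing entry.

-89/36

The 4 known values determine f uniquely (degree ≤ 3).
Evaluate each Lagrange basis at s = -4:
L_0(-4) = (-1)·(-2)·(-5)/[(-2)·(-3)·(-6)] = 5/18
L_1(-4) = (1)·(-2)·(-5)/[(2)·(-1)·(-4)] = 5/4
L_2(-4) = (1)·(-1)·(-5)/[(3)·(1)·(-3)] = -5/9
L_3(-4) = (1)·(-1)·(-2)/[(6)·(4)·(3)] = 1/36
Sum: 4·(5/18) + (-3)·(5/4) + 0 + 6·(1/36) = -89/36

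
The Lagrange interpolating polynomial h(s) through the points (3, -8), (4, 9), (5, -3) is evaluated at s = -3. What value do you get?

-719

Evaluate each Lagrange basis at s = -3:
L_0(-3) = (-7)·(-8)/[(-1)·(-2)] = 28
L_1(-3) = (-6)·(-8)/[(1)·(-1)] = -48
L_2(-3) = (-6)·(-7)/[(2)·(1)] = 21
Sum: (-8)·(28) + 9·(-48) + (-3)·(21) = -719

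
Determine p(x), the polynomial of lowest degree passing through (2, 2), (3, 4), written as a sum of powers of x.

L_0(x) = (x - 3) / [-1] = -x + 3
L_1(x) = (x - 2) / [1] = x - 2
p(x) = 2·L_0 + 4·L_1
  2·L_0(x) = -2x + 6
  4·L_1(x) = 4x - 8
Adding term by term: 2x - 2

p(x) = 2x - 2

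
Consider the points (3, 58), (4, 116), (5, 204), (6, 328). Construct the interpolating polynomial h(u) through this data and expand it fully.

h(u) = u^3 + 3u^2 + 4

Build the Lagrange basis polynomials:
L_0(u) = (u - 4)(u - 5)(u - 6) / [-6] = -(1/6)u^3 + (5/2)u^2 - (37/3)u + 20
L_1(u) = (u - 3)(u - 5)(u - 6) / [2] = (1/2)u^3 - 7u^2 + (63/2)u - 45
L_2(u) = (u - 3)(u - 4)(u - 6) / [-2] = -(1/2)u^3 + (13/2)u^2 - 27u + 36
L_3(u) = (u - 3)(u - 4)(u - 5) / [6] = (1/6)u^3 - 2u^2 + (47/6)u - 10
h(u) = 58·L_0 + 116·L_1 + 204·L_2 + 328·L_3
  58·L_0(u) = -(29/3)u^3 + 145u^2 - (2146/3)u + 1160
  116·L_1(u) = 58u^3 - 812u^2 + 3654u - 5220
  204·L_2(u) = -102u^3 + 1326u^2 - 5508u + 7344
  328·L_3(u) = (164/3)u^3 - 656u^2 + (7708/3)u - 3280
Adding term by term: u^3 + 3u^2 + 4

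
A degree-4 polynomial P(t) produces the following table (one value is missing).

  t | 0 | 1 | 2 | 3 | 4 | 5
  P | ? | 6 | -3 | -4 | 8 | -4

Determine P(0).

-24

The 5 known values determine P uniquely (degree ≤ 4).
Evaluate each Lagrange basis at t = 0:
L_0(0) = (-2)·(-3)·(-4)·(-5)/[(-1)·(-2)·(-3)·(-4)] = 5
L_1(0) = (-1)·(-3)·(-4)·(-5)/[(1)·(-1)·(-2)·(-3)] = -10
L_2(0) = (-1)·(-2)·(-4)·(-5)/[(2)·(1)·(-1)·(-2)] = 10
L_3(0) = (-1)·(-2)·(-3)·(-5)/[(3)·(2)·(1)·(-1)] = -5
L_4(0) = (-1)·(-2)·(-3)·(-4)/[(4)·(3)·(2)·(1)] = 1
Sum: 6·(5) + (-3)·(-10) + (-4)·(10) + 8·(-5) + (-4)·(1) = -24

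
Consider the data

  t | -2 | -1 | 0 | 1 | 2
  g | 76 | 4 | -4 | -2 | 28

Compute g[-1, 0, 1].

g[-1,0] = (-4 - 4) / (0 - (-1)) = -8
g[0,1] = (-2 - (-4)) / (1 - 0) = 2
g[-1,0,1] = (2 - (-8)) / (1 - (-1)) = 5

5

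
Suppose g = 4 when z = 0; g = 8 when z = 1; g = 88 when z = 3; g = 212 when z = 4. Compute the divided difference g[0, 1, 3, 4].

g[0,1] = (8 - 4) / (1 - 0) = 4
g[1,3] = (88 - 8) / (3 - 1) = 40
g[3,4] = (212 - 88) / (4 - 3) = 124
g[0,1,3] = (40 - 4) / (3 - 0) = 12
g[1,3,4] = (124 - 40) / (4 - 1) = 28
g[0,1,3,4] = (28 - 12) / (4 - 0) = 4

4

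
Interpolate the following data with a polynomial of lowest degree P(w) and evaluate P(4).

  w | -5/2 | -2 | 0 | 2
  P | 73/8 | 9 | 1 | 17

105

L_0(4) = (6)·(4)·(2)/[(-1/2)·(-5/2)·(-9/2)] = -128/15
L_1(4) = (13/2)·(4)·(2)/[(1/2)·(-2)·(-4)] = 13
L_2(4) = (13/2)·(6)·(2)/[(5/2)·(2)·(-2)] = -39/5
L_3(4) = (13/2)·(6)·(4)/[(9/2)·(4)·(2)] = 13/3
Sum: 73/8·(-128/15) + 9·(13) + 1·(-39/5) + 17·(13/3) = 105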